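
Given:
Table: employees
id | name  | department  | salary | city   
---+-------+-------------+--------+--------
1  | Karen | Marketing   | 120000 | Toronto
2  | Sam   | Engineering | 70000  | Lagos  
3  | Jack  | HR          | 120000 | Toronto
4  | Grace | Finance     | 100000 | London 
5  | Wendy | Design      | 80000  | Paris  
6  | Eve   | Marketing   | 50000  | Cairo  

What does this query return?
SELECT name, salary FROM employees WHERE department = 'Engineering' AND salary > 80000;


Filtering: department = 'Engineering' AND salary > 80000
Matching: 0 rows

Empty result set (0 rows)


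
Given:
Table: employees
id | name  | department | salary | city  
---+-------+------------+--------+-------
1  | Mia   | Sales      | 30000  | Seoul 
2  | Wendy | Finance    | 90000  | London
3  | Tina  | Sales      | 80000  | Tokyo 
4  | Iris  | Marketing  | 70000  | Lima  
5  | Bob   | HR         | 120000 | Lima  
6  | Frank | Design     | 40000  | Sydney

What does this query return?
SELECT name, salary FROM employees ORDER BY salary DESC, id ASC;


Sorting by salary DESC, then id ASC for ties

6 rows:
Bob, 120000
Wendy, 90000
Tina, 80000
Iris, 70000
Frank, 40000
Mia, 30000


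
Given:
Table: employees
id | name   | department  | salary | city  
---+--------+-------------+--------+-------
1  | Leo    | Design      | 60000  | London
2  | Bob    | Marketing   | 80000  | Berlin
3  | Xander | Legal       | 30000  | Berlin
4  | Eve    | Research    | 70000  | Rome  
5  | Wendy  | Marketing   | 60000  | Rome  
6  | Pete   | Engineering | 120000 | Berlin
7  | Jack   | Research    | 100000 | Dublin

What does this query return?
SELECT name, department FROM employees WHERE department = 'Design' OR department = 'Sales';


Filtering: department = 'Design' OR 'Sales'
Matching: 1 rows

1 rows:
Leo, Design


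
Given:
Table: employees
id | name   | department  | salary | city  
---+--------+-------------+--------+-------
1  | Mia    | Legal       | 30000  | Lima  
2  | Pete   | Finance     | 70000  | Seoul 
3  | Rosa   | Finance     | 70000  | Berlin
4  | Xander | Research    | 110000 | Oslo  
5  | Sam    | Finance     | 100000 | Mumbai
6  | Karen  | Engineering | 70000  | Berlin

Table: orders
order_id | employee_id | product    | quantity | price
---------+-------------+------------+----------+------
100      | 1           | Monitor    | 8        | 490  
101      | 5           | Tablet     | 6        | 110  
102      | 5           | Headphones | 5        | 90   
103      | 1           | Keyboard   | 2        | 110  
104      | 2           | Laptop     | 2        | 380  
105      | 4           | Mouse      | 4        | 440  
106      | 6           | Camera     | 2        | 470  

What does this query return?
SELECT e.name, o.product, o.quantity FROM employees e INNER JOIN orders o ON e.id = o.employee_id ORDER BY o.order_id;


Joining employees.id = orders.employee_id:
  employee Mia (id=1) -> order Monitor
  employee Sam (id=5) -> order Tablet
  employee Sam (id=5) -> order Headphones
  employee Mia (id=1) -> order Keyboard
  employee Pete (id=2) -> order Laptop
  employee Xander (id=4) -> order Mouse
  employee Karen (id=6) -> order Camera


7 rows:
Mia, Monitor, 8
Sam, Tablet, 6
Sam, Headphones, 5
Mia, Keyboard, 2
Pete, Laptop, 2
Xander, Mouse, 4
Karen, Camera, 2


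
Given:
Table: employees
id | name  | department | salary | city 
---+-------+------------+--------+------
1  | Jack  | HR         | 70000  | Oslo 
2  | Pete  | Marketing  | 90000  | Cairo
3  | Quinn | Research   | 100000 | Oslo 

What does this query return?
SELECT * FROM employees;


SELECT * returns all 3 rows with all columns

3 rows:
1, Jack, HR, 70000, Oslo
2, Pete, Marketing, 90000, Cairo
3, Quinn, Research, 100000, Oslo


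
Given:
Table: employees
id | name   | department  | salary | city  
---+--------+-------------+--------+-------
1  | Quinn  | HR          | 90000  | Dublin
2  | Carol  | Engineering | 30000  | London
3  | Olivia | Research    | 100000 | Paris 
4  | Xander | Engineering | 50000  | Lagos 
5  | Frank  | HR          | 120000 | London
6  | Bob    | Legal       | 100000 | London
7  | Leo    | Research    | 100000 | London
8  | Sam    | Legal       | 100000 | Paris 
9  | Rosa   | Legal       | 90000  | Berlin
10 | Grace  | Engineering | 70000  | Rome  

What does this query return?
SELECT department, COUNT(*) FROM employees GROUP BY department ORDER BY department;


Assigning each row to its department group:
  Quinn -> HR
  Carol -> Engineering
  Olivia -> Research
  Xander -> Engineering
  Frank -> HR
  Bob -> Legal
  Leo -> Research
  Sam -> Legal
  Rosa -> Legal
  Grace -> Engineering


4 groups:
Engineering, 3
HR, 2
Legal, 3
Research, 2


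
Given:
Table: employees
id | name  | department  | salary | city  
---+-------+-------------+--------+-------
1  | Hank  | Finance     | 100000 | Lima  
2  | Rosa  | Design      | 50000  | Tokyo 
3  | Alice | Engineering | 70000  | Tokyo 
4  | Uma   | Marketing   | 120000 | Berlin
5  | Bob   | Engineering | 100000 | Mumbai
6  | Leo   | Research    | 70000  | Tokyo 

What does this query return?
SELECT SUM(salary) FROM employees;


SUM(salary) = 100000 + 50000 + 70000 + 120000 + 100000 + 70000 = 510000

510000


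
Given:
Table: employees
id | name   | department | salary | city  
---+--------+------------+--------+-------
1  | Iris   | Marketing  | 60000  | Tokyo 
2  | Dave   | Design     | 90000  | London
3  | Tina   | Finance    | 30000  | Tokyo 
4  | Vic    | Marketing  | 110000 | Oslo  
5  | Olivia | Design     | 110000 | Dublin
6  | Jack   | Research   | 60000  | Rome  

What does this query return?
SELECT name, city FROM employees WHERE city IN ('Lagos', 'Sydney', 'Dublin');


Filtering: city IN ('Lagos', 'Sydney', 'Dublin')
Matching: 1 rows

1 rows:
Olivia, Dublin


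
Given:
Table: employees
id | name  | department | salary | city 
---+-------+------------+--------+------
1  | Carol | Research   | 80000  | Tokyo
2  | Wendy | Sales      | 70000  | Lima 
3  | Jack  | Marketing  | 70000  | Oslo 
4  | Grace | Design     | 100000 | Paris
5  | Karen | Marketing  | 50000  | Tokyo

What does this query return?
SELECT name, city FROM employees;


Projecting columns: name, city

5 rows:
Carol, Tokyo
Wendy, Lima
Jack, Oslo
Grace, Paris
Karen, Tokyo


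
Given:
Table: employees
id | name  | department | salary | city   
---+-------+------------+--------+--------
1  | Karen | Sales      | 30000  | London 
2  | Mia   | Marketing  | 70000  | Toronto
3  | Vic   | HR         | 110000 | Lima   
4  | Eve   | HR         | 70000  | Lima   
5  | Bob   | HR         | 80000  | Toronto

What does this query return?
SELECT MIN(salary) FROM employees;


Salaries: 30000, 70000, 110000, 70000, 80000
MIN = 30000

30000


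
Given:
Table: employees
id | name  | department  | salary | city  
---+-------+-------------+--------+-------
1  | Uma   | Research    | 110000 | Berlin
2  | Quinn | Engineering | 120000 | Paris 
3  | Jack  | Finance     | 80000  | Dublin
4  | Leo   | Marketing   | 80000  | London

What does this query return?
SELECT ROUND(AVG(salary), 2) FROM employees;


SUM(salary) = 390000
COUNT = 4
ROUND(AVG, 2) = ROUND(390000 / 4, 2) = 97500.0

97500.0


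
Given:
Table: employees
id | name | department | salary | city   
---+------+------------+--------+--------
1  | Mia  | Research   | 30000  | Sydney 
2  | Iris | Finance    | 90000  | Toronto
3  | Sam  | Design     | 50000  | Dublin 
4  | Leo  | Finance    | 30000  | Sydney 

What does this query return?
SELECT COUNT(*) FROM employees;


COUNT(*) counts all rows

4


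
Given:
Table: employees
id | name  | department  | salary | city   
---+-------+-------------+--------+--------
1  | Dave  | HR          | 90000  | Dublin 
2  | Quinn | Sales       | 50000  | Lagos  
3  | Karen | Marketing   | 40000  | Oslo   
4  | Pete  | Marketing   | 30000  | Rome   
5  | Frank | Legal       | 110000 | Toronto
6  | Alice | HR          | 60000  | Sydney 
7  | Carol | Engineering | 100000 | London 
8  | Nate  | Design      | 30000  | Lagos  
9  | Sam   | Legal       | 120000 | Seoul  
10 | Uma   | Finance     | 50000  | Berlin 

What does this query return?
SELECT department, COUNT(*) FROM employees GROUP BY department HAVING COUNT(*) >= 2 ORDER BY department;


Groups with count >= 2:
  HR: 2 -> PASS
  Legal: 2 -> PASS
  Marketing: 2 -> PASS
  Design: 1 -> filtered out
  Engineering: 1 -> filtered out
  Finance: 1 -> filtered out
  Sales: 1 -> filtered out


3 groups:
HR, 2
Legal, 2
Marketing, 2


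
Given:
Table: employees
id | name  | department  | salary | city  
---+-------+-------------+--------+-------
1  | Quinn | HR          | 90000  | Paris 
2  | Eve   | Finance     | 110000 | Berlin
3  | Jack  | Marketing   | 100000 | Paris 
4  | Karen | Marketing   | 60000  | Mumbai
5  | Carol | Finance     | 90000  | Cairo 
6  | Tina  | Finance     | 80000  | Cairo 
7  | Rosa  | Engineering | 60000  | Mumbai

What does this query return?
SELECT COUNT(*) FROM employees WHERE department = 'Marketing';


Counting rows where department = 'Marketing'
  Jack -> MATCH
  Karen -> MATCH


2


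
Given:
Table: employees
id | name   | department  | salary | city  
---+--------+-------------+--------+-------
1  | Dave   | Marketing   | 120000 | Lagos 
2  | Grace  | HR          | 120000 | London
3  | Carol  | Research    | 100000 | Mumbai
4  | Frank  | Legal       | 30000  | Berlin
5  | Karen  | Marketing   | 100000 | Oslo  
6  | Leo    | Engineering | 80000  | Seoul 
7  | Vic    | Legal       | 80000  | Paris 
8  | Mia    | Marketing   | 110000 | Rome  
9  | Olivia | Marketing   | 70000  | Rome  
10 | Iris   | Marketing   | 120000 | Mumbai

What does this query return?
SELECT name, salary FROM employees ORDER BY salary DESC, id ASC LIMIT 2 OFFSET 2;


Sort by salary DESC (id ASC tiebreak), then skip 2 and take 2
Rows 3 through 4

2 rows:
Iris, 120000
Mia, 110000


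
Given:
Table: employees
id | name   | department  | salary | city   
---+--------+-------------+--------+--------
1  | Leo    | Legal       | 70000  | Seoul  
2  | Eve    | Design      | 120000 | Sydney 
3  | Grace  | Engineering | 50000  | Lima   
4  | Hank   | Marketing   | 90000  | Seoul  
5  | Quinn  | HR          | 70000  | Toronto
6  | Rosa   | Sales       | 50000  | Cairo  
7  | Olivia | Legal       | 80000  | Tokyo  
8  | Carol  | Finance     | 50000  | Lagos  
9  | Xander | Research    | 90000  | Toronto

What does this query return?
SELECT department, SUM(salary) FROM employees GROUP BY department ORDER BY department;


Summing salary within each department:
  Design: 120000 = 120000
  Engineering: 50000 = 50000
  Finance: 50000 = 50000
  HR: 70000 = 70000
  Legal: 70000 + 80000 = 150000
  Marketing: 90000 = 90000
  Research: 90000 = 90000
  Sales: 50000 = 50000


8 groups:
Design, 120000
Engineering, 50000
Finance, 50000
HR, 70000
Legal, 150000
Marketing, 90000
Research, 90000
Sales, 50000


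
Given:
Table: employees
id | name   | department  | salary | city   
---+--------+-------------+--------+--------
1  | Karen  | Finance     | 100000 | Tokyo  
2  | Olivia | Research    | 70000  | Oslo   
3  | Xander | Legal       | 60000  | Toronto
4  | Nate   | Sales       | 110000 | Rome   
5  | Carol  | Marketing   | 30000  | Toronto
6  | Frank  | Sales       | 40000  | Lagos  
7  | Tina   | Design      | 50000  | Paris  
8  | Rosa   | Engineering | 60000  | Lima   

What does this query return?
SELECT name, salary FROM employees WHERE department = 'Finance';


Filtering: department = 'Finance'
Matching rows: 1

1 rows:
Karen, 100000


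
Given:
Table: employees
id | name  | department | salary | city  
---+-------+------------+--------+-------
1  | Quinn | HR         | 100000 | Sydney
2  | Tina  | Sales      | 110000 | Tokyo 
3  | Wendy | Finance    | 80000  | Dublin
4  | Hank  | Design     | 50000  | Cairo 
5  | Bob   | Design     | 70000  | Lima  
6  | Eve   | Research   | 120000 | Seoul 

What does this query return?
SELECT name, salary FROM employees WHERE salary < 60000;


Filtering: salary < 60000
Matching: 1 rows

1 rows:
Hank, 50000


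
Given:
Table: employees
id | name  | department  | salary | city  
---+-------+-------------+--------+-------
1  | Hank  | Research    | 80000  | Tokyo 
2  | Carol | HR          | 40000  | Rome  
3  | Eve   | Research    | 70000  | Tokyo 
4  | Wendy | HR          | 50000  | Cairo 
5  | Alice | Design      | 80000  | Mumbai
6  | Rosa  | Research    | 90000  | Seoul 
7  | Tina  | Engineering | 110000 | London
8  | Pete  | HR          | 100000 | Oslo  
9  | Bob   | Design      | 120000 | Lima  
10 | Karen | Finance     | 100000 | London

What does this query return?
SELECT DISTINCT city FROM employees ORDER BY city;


All 'city' values (row order): Tokyo, Rome, Tokyo, Cairo, Mumbai, Seoul, London, Oslo, Lima, London
Removing duplicates leaves 8 unique value(s).

8 values:
Cairo
Lima
London
Mumbai
Oslo
Rome
Seoul
Tokyo


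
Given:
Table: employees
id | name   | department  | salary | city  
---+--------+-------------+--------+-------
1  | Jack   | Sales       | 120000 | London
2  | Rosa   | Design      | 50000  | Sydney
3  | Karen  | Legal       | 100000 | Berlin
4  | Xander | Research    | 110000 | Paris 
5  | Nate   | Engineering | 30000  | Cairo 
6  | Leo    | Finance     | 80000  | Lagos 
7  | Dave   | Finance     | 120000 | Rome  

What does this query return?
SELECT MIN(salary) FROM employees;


Salaries: 120000, 50000, 100000, 110000, 30000, 80000, 120000
MIN = 30000

30000


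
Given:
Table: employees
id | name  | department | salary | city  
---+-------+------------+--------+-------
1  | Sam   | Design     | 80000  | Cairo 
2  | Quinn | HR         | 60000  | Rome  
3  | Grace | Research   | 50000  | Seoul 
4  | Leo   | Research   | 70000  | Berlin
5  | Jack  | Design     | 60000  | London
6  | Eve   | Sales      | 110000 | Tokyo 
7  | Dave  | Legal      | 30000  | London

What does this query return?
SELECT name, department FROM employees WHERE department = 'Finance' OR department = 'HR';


Filtering: department = 'Finance' OR 'HR'
Matching: 1 rows

1 rows:
Quinn, HR


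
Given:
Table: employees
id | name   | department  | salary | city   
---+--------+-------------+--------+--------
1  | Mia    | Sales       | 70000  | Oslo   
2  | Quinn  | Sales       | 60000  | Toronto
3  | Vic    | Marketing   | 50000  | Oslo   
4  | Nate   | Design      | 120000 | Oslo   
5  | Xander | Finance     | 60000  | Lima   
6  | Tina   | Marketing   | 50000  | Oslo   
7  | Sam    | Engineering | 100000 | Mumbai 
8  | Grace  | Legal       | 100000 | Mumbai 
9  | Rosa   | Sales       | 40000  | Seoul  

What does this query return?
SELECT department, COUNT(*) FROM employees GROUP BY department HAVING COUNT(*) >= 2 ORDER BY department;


Groups with count >= 2:
  Marketing: 2 -> PASS
  Sales: 3 -> PASS
  Design: 1 -> filtered out
  Engineering: 1 -> filtered out
  Finance: 1 -> filtered out
  Legal: 1 -> filtered out


2 groups:
Marketing, 2
Sales, 3


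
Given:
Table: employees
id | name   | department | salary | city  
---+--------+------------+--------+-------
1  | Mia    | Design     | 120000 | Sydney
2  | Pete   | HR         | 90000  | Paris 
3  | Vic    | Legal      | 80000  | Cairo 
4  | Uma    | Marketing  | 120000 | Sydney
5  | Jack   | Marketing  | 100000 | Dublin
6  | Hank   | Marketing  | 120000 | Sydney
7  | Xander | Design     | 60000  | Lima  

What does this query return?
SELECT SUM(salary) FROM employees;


SUM(salary) = 120000 + 90000 + 80000 + 120000 + 100000 + 120000 + 60000 = 690000

690000


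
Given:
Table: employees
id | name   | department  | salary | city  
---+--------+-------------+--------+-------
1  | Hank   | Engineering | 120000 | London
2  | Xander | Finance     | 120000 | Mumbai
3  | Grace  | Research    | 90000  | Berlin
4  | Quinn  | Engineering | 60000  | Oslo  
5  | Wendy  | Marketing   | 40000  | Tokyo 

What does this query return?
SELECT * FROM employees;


SELECT * returns all 5 rows with all columns

5 rows:
1, Hank, Engineering, 120000, London
2, Xander, Finance, 120000, Mumbai
3, Grace, Research, 90000, Berlin
4, Quinn, Engineering, 60000, Oslo
5, Wendy, Marketing, 40000, Tokyo


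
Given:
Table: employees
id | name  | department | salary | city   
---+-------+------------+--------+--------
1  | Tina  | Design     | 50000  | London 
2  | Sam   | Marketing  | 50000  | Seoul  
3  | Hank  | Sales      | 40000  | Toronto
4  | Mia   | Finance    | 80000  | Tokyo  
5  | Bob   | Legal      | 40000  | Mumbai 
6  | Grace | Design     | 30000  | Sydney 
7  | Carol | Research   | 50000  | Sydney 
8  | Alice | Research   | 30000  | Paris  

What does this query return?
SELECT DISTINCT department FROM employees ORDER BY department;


All 'department' values (row order): Design, Marketing, Sales, Finance, Legal, Design, Research, Research
Removing duplicates leaves 6 unique value(s).

6 values:
Design
Finance
Legal
Marketing
Research
Sales


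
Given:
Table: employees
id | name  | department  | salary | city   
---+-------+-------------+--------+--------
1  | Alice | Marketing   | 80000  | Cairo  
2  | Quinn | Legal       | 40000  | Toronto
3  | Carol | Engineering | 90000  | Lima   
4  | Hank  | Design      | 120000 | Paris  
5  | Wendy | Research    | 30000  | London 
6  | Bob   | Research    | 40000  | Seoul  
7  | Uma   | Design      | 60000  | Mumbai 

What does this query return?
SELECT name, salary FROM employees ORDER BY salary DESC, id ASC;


Sorting by salary DESC, then id ASC for ties

7 rows:
Hank, 120000
Carol, 90000
Alice, 80000
Uma, 60000
Quinn, 40000
Bob, 40000
Wendy, 30000


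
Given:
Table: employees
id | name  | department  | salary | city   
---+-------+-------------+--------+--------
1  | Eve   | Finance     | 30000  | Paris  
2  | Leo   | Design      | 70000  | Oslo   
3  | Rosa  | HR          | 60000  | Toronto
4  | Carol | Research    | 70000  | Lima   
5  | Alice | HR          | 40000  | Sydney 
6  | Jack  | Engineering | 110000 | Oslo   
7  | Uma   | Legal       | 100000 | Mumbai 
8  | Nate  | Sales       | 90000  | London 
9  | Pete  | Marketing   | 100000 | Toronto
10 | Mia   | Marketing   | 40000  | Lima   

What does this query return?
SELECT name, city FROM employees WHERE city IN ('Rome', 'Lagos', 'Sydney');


Filtering: city IN ('Rome', 'Lagos', 'Sydney')
Matching: 1 rows

1 rows:
Alice, Sydney


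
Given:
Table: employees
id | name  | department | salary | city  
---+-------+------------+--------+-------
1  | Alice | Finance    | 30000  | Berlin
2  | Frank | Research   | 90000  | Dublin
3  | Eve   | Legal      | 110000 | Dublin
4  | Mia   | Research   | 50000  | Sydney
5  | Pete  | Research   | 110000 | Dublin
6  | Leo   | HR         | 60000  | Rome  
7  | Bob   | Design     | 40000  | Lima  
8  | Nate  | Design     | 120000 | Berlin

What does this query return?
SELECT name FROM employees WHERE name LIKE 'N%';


LIKE 'N%' matches names starting with 'N'
Matching: 1

1 rows:
Nate


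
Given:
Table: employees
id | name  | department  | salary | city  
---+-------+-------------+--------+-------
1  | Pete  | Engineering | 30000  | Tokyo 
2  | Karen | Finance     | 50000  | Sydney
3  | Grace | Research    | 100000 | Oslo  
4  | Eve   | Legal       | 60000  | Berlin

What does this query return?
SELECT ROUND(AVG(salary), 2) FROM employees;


SUM(salary) = 240000
COUNT = 4
ROUND(AVG, 2) = ROUND(240000 / 4, 2) = 60000.0

60000.0


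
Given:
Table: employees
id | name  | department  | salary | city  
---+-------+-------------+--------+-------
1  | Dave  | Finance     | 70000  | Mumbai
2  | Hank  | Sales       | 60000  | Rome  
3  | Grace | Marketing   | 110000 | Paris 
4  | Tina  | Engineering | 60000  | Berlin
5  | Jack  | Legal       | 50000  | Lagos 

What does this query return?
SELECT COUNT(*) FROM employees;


COUNT(*) counts all rows

5


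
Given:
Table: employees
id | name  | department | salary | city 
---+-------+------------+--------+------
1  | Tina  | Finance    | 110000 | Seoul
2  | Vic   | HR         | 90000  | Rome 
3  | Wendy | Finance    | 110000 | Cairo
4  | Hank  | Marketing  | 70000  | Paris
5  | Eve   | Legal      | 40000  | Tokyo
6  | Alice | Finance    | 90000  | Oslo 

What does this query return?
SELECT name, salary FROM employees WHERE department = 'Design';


Filtering: department = 'Design'
Matching rows: 0

Empty result set (0 rows)


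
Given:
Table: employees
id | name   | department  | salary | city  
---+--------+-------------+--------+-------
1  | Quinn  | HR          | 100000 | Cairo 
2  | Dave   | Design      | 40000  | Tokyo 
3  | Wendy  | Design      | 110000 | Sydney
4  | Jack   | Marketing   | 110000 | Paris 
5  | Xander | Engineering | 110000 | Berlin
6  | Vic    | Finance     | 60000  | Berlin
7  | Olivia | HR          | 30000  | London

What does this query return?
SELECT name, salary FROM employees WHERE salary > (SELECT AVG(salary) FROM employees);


Subquery: AVG(salary) = 80000.0
Filtering: salary > 80000.0
  Quinn (100000) -> MATCH
  Wendy (110000) -> MATCH
  Jack (110000) -> MATCH
  Xander (110000) -> MATCH


4 rows:
Quinn, 100000
Wendy, 110000
Jack, 110000
Xander, 110000


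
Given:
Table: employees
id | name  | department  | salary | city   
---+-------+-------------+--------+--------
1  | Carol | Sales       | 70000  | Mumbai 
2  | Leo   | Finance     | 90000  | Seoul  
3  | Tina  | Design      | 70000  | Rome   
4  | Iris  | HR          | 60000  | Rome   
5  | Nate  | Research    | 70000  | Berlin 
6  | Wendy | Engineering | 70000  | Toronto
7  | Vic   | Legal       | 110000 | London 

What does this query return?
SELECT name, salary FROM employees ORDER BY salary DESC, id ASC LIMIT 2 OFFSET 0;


Sort by salary DESC (id ASC tiebreak), then skip 0 and take 2
Rows 1 through 2

2 rows:
Vic, 110000
Leo, 90000


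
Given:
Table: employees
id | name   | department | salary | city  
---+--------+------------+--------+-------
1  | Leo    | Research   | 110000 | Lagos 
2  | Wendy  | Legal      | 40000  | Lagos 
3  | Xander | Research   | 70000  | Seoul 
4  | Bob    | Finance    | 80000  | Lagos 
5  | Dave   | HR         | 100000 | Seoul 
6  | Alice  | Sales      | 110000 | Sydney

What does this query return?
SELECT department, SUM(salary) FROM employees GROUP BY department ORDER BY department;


Summing salary within each department:
  Finance: 80000 = 80000
  HR: 100000 = 100000
  Legal: 40000 = 40000
  Research: 110000 + 70000 = 180000
  Sales: 110000 = 110000


5 groups:
Finance, 80000
HR, 100000
Legal, 40000
Research, 180000
Sales, 110000


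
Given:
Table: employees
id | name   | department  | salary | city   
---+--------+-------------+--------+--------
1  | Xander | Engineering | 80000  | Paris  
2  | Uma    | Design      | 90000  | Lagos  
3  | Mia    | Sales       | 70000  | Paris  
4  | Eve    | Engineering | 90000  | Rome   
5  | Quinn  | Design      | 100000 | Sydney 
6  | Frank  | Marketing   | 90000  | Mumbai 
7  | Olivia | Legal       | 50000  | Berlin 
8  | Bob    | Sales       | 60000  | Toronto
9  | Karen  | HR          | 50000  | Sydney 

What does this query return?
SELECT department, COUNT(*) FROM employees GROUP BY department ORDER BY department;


Assigning each row to its department group:
  Xander -> Engineering
  Uma -> Design
  Mia -> Sales
  Eve -> Engineering
  Quinn -> Design
  Frank -> Marketing
  Olivia -> Legal
  Bob -> Sales
  Karen -> HR


6 groups:
Design, 2
Engineering, 2
HR, 1
Legal, 1
Marketing, 1
Sales, 2


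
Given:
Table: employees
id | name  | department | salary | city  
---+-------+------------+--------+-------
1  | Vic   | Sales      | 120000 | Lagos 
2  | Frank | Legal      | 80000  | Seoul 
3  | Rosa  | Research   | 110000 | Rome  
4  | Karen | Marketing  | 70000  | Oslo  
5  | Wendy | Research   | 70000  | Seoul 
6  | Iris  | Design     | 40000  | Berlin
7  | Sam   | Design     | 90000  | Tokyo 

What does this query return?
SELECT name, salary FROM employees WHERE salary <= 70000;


Filtering: salary <= 70000
Matching: 3 rows

3 rows:
Karen, 70000
Wendy, 70000
Iris, 40000


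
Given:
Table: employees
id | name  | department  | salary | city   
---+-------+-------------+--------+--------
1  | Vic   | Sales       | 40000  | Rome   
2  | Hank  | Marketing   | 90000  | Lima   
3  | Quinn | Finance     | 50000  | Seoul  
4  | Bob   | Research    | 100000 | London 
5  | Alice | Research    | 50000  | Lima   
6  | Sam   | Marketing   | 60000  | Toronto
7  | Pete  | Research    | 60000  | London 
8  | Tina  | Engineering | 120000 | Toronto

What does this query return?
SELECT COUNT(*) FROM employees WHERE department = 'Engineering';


Counting rows where department = 'Engineering'
  Tina -> MATCH


1


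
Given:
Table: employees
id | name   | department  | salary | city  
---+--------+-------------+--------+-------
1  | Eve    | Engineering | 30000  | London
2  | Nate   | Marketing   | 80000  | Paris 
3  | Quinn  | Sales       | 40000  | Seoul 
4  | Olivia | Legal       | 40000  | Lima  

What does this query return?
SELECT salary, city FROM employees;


Projecting columns: salary, city

4 rows:
30000, London
80000, Paris
40000, Seoul
40000, Lima


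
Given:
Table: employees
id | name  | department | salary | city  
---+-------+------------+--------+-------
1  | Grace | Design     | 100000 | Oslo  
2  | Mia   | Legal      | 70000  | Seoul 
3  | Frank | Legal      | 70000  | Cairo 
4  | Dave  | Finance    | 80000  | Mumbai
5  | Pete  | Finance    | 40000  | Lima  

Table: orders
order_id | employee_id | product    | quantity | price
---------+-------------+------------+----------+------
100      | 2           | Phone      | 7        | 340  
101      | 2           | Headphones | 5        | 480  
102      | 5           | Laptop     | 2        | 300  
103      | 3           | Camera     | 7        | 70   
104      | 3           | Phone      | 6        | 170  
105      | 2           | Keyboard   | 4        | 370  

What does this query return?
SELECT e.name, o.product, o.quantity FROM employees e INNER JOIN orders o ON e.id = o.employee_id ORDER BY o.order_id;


Joining employees.id = orders.employee_id:
  employee Mia (id=2) -> order Phone
  employee Mia (id=2) -> order Headphones
  employee Pete (id=5) -> order Laptop
  employee Frank (id=3) -> order Camera
  employee Frank (id=3) -> order Phone
  employee Mia (id=2) -> order Keyboard


6 rows:
Mia, Phone, 7
Mia, Headphones, 5
Pete, Laptop, 2
Frank, Camera, 7
Frank, Phone, 6
Mia, Keyboard, 4


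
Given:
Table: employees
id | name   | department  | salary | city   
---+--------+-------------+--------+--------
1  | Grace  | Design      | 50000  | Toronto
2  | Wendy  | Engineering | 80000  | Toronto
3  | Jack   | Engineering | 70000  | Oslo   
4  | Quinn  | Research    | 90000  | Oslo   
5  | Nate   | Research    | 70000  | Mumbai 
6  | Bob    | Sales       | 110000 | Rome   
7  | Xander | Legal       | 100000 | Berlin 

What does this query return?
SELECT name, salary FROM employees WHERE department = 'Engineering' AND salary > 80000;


Filtering: department = 'Engineering' AND salary > 80000
Matching: 0 rows

Empty result set (0 rows)


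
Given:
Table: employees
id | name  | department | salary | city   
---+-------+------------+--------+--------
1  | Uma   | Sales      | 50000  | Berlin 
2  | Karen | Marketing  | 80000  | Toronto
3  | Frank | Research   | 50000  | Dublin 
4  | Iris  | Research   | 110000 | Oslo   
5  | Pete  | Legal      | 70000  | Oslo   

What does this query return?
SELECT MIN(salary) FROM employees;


Salaries: 50000, 80000, 50000, 110000, 70000
MIN = 50000

50000


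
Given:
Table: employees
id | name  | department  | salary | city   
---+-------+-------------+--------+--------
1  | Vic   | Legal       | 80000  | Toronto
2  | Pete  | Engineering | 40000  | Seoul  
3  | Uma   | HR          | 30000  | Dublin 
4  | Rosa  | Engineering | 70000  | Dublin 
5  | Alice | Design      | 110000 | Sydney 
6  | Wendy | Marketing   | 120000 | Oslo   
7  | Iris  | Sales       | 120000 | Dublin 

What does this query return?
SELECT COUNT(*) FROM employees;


COUNT(*) counts all rows

7


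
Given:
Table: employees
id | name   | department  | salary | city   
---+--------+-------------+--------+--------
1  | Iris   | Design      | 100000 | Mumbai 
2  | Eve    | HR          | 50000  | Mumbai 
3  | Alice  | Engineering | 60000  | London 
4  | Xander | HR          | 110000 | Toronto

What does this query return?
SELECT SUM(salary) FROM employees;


SUM(salary) = 100000 + 50000 + 60000 + 110000 = 320000

320000


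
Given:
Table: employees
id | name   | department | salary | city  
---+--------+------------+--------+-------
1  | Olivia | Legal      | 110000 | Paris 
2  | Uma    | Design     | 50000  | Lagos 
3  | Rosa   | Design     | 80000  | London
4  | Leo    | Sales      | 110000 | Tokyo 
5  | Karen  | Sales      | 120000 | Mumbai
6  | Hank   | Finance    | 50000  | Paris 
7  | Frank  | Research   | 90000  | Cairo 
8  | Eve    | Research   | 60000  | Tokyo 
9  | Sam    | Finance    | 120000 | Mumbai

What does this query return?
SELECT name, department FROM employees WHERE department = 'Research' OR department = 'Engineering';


Filtering: department = 'Research' OR 'Engineering'
Matching: 2 rows

2 rows:
Frank, Research
Eve, Research


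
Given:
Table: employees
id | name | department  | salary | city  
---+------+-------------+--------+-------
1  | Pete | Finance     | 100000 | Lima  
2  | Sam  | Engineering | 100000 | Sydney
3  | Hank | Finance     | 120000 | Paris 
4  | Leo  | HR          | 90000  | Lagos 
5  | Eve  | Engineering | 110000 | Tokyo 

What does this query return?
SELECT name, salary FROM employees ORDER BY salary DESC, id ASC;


Sorting by salary DESC, then id ASC for ties

5 rows:
Hank, 120000
Eve, 110000
Pete, 100000
Sam, 100000
Leo, 90000


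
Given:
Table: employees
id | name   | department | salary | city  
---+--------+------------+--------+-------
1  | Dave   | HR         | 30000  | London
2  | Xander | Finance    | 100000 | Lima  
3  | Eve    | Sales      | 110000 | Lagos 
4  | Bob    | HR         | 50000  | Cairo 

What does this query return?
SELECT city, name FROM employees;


Projecting columns: city, name

4 rows:
London, Dave
Lima, Xander
Lagos, Eve
Cairo, Bob


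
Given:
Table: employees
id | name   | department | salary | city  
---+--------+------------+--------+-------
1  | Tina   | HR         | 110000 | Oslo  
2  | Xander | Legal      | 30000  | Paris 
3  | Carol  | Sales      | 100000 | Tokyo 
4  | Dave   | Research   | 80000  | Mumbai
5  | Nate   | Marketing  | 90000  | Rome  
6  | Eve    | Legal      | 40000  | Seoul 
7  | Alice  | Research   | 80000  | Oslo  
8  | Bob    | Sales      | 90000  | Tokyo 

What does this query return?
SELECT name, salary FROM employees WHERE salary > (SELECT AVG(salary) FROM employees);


Subquery: AVG(salary) = 77500.0
Filtering: salary > 77500.0
  Tina (110000) -> MATCH
  Carol (100000) -> MATCH
  Dave (80000) -> MATCH
  Nate (90000) -> MATCH
  Alice (80000) -> MATCH
  Bob (90000) -> MATCH


6 rows:
Tina, 110000
Carol, 100000
Dave, 80000
Nate, 90000
Alice, 80000
Bob, 90000


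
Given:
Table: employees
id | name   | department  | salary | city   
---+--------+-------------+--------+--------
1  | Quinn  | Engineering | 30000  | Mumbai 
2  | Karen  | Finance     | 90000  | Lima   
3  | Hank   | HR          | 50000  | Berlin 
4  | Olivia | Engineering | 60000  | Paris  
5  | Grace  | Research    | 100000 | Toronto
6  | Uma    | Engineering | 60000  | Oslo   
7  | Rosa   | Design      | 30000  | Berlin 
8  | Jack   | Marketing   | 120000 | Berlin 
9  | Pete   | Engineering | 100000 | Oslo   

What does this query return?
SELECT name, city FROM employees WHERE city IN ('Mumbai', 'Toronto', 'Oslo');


Filtering: city IN ('Mumbai', 'Toronto', 'Oslo')
Matching: 4 rows

4 rows:
Quinn, Mumbai
Grace, Toronto
Uma, Oslo
Pete, Oslo


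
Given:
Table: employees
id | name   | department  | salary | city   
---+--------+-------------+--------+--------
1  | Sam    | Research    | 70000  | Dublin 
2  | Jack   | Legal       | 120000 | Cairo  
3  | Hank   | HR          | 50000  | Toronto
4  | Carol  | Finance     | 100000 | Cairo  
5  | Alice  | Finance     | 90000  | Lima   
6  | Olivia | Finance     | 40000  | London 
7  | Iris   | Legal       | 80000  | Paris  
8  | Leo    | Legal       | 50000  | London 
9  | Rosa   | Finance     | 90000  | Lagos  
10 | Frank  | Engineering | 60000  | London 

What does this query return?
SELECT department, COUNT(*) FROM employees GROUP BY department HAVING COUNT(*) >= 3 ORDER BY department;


Groups with count >= 3:
  Finance: 4 -> PASS
  Legal: 3 -> PASS
  Engineering: 1 -> filtered out
  HR: 1 -> filtered out
  Research: 1 -> filtered out


2 groups:
Finance, 4
Legal, 3


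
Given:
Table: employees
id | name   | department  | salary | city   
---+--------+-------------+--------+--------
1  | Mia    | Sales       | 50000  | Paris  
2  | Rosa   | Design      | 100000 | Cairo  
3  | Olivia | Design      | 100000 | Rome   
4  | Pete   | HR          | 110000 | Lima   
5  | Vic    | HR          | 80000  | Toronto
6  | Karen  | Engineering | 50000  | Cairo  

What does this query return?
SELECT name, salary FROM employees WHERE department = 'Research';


Filtering: department = 'Research'
Matching rows: 0

Empty result set (0 rows)


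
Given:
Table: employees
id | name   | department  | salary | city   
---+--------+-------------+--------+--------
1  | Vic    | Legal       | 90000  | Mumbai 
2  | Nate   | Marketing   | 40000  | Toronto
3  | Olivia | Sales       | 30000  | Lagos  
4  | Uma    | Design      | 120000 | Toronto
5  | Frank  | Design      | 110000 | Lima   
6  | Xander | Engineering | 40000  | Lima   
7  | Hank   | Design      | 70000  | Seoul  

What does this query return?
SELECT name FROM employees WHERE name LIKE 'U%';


LIKE 'U%' matches names starting with 'U'
Matching: 1

1 rows:
Uma


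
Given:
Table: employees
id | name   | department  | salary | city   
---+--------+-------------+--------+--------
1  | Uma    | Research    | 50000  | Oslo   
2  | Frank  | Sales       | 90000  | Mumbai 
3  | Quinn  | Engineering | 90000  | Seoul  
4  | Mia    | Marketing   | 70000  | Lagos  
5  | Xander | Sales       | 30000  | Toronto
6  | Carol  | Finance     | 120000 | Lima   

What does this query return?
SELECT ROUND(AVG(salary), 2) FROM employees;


SUM(salary) = 450000
COUNT = 6
ROUND(AVG, 2) = ROUND(450000 / 6, 2) = 75000.0

75000.0


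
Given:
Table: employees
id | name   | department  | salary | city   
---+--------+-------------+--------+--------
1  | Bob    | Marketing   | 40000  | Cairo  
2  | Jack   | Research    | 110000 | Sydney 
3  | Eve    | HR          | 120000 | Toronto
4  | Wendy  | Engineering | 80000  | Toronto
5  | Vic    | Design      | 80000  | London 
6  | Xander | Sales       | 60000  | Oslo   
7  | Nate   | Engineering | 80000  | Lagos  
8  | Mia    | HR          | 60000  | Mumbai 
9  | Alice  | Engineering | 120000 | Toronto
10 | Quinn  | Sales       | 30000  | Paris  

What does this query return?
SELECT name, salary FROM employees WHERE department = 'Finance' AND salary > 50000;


Filtering: department = 'Finance' AND salary > 50000
Matching: 0 rows

Empty result set (0 rows)


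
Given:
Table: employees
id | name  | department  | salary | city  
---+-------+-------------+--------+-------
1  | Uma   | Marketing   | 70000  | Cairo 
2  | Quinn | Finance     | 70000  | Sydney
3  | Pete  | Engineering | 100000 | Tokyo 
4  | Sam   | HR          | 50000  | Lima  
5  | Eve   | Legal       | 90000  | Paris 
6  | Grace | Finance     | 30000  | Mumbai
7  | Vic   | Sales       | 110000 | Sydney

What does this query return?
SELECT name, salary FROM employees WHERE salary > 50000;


Filtering: salary > 50000
Matching: 5 rows

5 rows:
Uma, 70000
Quinn, 70000
Pete, 100000
Eve, 90000
Vic, 110000


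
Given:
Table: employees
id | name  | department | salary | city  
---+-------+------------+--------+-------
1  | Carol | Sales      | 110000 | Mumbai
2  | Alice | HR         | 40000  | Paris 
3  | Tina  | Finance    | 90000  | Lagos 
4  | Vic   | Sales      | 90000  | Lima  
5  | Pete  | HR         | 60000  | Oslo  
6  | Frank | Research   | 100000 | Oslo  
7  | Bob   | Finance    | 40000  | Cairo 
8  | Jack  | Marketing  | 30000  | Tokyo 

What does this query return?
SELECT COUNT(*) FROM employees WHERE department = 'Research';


Counting rows where department = 'Research'
  Frank -> MATCH


1


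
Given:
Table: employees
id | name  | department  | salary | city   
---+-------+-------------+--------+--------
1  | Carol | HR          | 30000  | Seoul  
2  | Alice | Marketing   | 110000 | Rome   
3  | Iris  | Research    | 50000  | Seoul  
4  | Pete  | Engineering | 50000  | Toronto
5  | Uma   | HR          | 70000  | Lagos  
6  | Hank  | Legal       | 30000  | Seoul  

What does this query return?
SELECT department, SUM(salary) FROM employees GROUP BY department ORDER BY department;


Summing salary within each department:
  Engineering: 50000 = 50000
  HR: 30000 + 70000 = 100000
  Legal: 30000 = 30000
  Marketing: 110000 = 110000
  Research: 50000 = 50000


5 groups:
Engineering, 50000
HR, 100000
Legal, 30000
Marketing, 110000
Research, 50000


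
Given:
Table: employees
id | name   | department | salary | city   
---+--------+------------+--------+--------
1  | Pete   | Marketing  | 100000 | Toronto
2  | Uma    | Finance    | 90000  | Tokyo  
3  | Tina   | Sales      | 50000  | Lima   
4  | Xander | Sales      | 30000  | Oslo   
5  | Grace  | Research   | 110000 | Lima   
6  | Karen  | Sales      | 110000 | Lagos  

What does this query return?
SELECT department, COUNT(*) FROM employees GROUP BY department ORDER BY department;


Assigning each row to its department group:
  Pete -> Marketing
  Uma -> Finance
  Tina -> Sales
  Xander -> Sales
  Grace -> Research
  Karen -> Sales


4 groups:
Finance, 1
Marketing, 1
Research, 1
Sales, 3


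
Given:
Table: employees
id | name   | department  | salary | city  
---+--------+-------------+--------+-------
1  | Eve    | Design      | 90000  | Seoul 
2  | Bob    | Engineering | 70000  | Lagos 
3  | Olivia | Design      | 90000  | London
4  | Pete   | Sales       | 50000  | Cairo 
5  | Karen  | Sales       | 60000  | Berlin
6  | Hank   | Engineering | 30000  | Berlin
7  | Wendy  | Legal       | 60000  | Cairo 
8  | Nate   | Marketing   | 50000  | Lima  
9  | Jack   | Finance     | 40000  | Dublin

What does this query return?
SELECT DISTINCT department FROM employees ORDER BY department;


All 'department' values (row order): Design, Engineering, Design, Sales, Sales, Engineering, Legal, Marketing, Finance
Removing duplicates leaves 6 unique value(s).

6 values:
Design
Engineering
Finance
Legal
Marketing
Sales


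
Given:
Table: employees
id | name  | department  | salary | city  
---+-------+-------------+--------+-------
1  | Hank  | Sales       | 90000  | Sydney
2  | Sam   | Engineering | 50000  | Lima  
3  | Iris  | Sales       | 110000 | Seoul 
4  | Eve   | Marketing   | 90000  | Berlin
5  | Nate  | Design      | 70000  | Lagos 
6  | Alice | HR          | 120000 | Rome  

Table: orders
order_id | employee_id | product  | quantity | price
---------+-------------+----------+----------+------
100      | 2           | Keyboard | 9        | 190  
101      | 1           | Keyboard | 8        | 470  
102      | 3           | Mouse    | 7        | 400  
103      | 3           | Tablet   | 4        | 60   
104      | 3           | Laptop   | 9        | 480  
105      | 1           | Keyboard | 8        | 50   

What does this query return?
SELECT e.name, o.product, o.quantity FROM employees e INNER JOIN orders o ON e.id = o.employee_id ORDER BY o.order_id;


Joining employees.id = orders.employee_id:
  employee Sam (id=2) -> order Keyboard
  employee Hank (id=1) -> order Keyboard
  employee Iris (id=3) -> order Mouse
  employee Iris (id=3) -> order Tablet
  employee Iris (id=3) -> order Laptop
  employee Hank (id=1) -> order Keyboard


6 rows:
Sam, Keyboard, 9
Hank, Keyboard, 8
Iris, Mouse, 7
Iris, Tablet, 4
Iris, Laptop, 9
Hank, Keyboard, 8


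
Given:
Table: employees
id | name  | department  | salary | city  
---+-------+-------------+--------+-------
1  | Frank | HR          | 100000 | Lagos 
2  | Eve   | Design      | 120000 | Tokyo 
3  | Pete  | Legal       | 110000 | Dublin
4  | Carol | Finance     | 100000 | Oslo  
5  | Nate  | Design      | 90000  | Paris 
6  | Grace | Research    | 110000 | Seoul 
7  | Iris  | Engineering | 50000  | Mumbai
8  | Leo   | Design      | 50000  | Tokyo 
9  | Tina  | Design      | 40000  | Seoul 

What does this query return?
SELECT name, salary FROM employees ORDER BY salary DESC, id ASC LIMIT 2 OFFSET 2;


Sort by salary DESC (id ASC tiebreak), then skip 2 and take 2
Rows 3 through 4

2 rows:
Grace, 110000
Frank, 100000
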